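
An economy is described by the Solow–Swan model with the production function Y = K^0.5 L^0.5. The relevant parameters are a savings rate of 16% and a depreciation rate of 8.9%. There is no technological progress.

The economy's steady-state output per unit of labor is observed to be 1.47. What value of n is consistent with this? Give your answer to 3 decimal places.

Steady state requires s·f(k) = (n + δ)·k, i.e. s·k^α = (n + δ)·k.
Since y* = [s/(n + δ)]^(α/(1−α)), we have s/(n + δ) = (y*)^((1−α)/α) = 1.47^1 = 1.4700.
Therefore n + δ = s / 1.4700 = 0.16 / 1.4700 = 0.1088, so n = 0.1088 − 0.089 = 0.0198.

n ≈ 0.020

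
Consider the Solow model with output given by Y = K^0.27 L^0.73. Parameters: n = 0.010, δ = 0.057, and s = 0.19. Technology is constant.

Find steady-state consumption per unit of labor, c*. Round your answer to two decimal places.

Steady state requires s·f(k) = (n + δ)·k, i.e. s·k^α = (n + δ)·k.
Dividing both sides by k: k^(1−α) = s / (n + δ).
k^0.73 = 0.19 / (0.010 + 0.057) = 0.19 / 0.067 = 2.8358
k* = 2.8358^(1/0.73) ≈ 4.1697
y* = (k*)^α = 4.1697^0.27 ≈ 1.4704
c* = (1 − s)·y* = (1 − 0.19) × 1.4704 ≈ 1.1910

c* = 1.19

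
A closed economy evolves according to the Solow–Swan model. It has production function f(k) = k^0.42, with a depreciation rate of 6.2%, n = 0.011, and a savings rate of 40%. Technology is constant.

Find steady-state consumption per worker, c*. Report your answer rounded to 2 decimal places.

c* = 2.06

At the steady state, Δk = 0, so s·k^α = (n + δ)·k.
Dividing both sides by k: k^(1−α) = s / (n + δ).
k^0.58 = 0.40 / (0.011 + 0.062) = 0.40 / 0.073 = 5.4795
k* = 5.4795^(1/0.58) ≈ 18.7798
y* = (k*)^α = 18.7798^0.42 ≈ 3.4273
c* = (1 − s)·y* = (1 − 0.40) × 3.4273 ≈ 2.0564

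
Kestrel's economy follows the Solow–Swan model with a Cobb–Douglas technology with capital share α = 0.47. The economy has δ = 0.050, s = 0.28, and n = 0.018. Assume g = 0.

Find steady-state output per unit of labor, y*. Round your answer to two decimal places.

y* ≈ 3.51

At the steady state, Δk = 0, so s·k^α = (n + δ)·k.
Rearranging, k^(1−α) = s / (n + δ).
k^0.53 = 0.28 / (0.018 + 0.050) = 0.28 / 0.068 = 4.1176
k* = 4.1176^(1/0.53) ≈ 14.4446
y* = (k*)^α = 14.4446^0.47 ≈ 3.5080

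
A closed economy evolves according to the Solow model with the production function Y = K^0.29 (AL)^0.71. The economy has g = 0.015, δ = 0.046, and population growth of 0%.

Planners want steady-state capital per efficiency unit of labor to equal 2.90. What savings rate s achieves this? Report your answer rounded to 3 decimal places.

In steady state, investment equals break-even investment: s·k^α = (n + g + δ)·k.
So s / (n + g + δ) = (k*)^(1−α) = 2.90^0.71 = 2.1296.
Therefore s = 2.1296 × (n + g + δ) = 2.1296 × 0.061 = 0.1299.

s ≈ 0.130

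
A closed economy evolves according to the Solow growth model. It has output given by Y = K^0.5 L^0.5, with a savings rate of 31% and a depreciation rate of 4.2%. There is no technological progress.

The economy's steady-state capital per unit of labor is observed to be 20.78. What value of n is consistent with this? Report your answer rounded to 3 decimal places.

n ≈ 0.026

In steady state, investment equals break-even investment: s·k^α = (n + δ)·k.
So s / (n + δ) = (k*)^(1−α) = 20.78^0.5 = 4.5585.
Therefore n + δ = s / 4.5585 = 0.31 / 4.5585 = 0.0680, so n = 0.0680 − 0.042 = 0.0260.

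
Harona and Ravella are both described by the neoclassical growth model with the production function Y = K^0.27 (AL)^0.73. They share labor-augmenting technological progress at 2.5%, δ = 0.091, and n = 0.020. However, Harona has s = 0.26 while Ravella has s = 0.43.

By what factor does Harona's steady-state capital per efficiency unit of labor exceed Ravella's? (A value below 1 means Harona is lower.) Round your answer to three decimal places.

k*_H / k*_R ≈ 0.502

Steady-state k* = [s/(n + g + δ)]^(1/(1−α)), so the ratio is [ (s_H/(n + g + δ)_H) / (s_R/(n + g + δ)_R) ]^1.3699.
s_H/(n + g + δ)_H = 0.26/0.136 = 1.9118; s_R/(n + g + δ)_R = 0.43/0.136 = 3.1618.
Ratio = (1.9118/3.1618)^1.3699 = 0.6047^1.3699 ≈ 0.5020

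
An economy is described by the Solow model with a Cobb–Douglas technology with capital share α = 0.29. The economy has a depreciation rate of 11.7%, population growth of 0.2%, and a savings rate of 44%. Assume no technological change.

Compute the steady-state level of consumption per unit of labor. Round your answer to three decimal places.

c* = 0.955

In steady state, investment equals break-even investment: s·k^α = (n + δ)·k.
Rearranging, k^(1−α) = s / (n + δ).
k^0.71 = 0.44 / (0.002 + 0.117) = 0.44 / 0.119 = 3.6975
k* = 3.6975^(1/0.71) ≈ 6.3077
y* = (k*)^α = 6.3077^0.29 ≈ 1.7059
c* = (1 − s)·y* = (1 − 0.44) × 1.7059 ≈ 0.9553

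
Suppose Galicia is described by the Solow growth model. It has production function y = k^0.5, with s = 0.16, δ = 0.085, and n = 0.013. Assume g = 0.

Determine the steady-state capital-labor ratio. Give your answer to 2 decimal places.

At the steady state, Δk = 0, so s·k^α = (n + δ)·k.
Dividing both sides by k: k^(1−α) = s / (n + δ).
k^0.5 = 0.16 / (0.013 + 0.085) = 0.16 / 0.098 = 1.6327
k* = 1.6327^(1/0.5) ≈ 2.6657

k* ≈ 2.67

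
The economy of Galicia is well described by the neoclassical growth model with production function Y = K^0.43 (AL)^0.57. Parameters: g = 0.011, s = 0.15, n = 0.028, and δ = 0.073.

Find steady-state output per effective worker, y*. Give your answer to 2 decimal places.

In steady state, investment equals break-even investment: s·k^α = (n + g + δ)·k.
Dividing both sides by k: k^(1−α) = s / (n + g + δ).
k^0.57 = 0.15 / (0.028 + 0.011 + 0.073) = 0.15 / 0.112 = 1.3393
k* = 1.3393^(1/0.57) ≈ 1.6695
y* = (k*)^α = 1.6695^0.43 ≈ 1.2466

y* ≈ 1.25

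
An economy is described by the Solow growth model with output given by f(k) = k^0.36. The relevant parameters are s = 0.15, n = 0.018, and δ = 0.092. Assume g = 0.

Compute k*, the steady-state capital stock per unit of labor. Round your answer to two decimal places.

At the steady state, Δk = 0, so s·k^α = (n + δ)·k.
Rearranging, k^(1−α) = s / (n + δ).
k^0.64 = 0.15 / (0.018 + 0.092) = 0.15 / 0.110 = 1.3636
k* = 1.3636^(1/0.64) ≈ 1.6235

k* ≈ 1.62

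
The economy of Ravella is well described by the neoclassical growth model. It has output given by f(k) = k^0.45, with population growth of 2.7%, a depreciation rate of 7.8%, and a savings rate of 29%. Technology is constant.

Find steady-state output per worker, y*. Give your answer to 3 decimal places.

At the steady state, Δk = 0, so s·k^α = (n + δ)·k.
Dividing both sides by k: k^(1−α) = s / (n + δ).
k^0.55 = 0.29 / (0.027 + 0.078) = 0.29 / 0.105 = 2.7619
k* = 2.7619^(1/0.55) ≈ 6.3416
y* = (k*)^α = 6.3416^0.45 ≈ 2.2961

y* ≈ 2.296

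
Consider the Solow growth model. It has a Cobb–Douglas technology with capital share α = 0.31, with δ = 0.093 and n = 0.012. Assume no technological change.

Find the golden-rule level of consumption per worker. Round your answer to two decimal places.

c_gold ≈ 1.12

At the golden rule, f'(k) = n + δ, so α·k^(α−1) = n + δ and k_gold = (α/(n + δ))^(1/(1−α)).
k_gold = (0.31/0.105)^(1/0.69) = 2.9524^1.4493 ≈ 4.8020
c_gold = f(k_gold) − (n + δ)·k_gold = 1.6265 − 0.105×4.8020 ≈ 1.1223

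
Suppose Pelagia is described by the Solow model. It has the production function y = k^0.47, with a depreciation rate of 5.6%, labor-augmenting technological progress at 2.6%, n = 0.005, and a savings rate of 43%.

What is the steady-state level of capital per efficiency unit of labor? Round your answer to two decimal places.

k* = 20.39

At the steady state, Δk = 0, so s·k^α = (n + g + δ)·k.
Dividing both sides by k: k^(1−α) = s / (n + g + δ).
k^0.53 = 0.43 / (0.005 + 0.026 + 0.056) = 0.43 / 0.087 = 4.9425
k* = 4.9425^(1/0.53) ≈ 20.3861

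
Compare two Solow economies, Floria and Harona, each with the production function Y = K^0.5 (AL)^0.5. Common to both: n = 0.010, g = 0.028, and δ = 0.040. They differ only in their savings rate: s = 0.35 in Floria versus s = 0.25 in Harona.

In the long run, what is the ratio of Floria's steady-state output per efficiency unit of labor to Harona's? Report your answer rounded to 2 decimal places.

ratio ≈ 1.40

Steady-state y* = [s/(n + g + δ)]^(α/(1−α)), so the ratio is [ (s_F/(n + g + δ)_F) / (s_H/(n + g + δ)_H) ]^1.
s_F/(n + g + δ)_F = 0.35/0.078 = 4.4872; s_H/(n + g + δ)_H = 0.25/0.078 = 3.2051.
Ratio = (4.4872/3.2051)^1 = 1.4000^1 ≈ 1.4000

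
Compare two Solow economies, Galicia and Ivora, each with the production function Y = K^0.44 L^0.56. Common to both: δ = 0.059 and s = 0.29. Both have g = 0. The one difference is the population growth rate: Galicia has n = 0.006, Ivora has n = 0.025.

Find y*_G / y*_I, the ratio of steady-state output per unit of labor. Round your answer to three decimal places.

Steady-state y* = [s/(n + δ)]^(α/(1−α)), so the ratio is [ (s_G/(n + δ)_G) / (s_I/(n + δ)_I) ]^0.7857.
s_G/(n + δ)_G = 0.29/0.065 = 4.4615; s_I/(n + δ)_I = 0.29/0.084 = 3.4524.
Ratio = (4.4615/3.4524)^0.7857 = 1.2923^0.7857 ≈ 1.2232

ratio ≈ 1.223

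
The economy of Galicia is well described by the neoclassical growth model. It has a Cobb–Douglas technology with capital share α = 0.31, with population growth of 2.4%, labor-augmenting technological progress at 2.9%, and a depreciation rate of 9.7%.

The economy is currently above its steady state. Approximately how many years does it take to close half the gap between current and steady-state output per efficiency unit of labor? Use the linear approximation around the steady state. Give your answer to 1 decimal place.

about 6.7 years

Near the steady state the convergence rate is λ = (1 − α)(n + g + δ).
λ = (1 − 0.31) × 0.150 = 0.69 × 0.150 = 0.1035
Half-life = ln 2 / λ = 0.6931 / 0.1035 ≈ 6.70 years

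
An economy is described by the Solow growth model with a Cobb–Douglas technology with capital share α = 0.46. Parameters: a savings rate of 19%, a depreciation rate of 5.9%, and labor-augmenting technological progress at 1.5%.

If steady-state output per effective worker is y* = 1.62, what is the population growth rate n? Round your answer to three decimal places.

In steady state, investment equals break-even investment: s·k^α = (n + g + δ)·k.
Since y* = [s/(n + g + δ)]^(α/(1−α)), we have s/(n + g + δ) = (y*)^((1−α)/α) = 1.62^1.1739 = 1.7618.
Therefore n + g + δ = s / 1.7618 = 0.19 / 1.7618 = 0.1078, so n = 0.1078 − 0.074 = 0.0338.

n ≈ 0.034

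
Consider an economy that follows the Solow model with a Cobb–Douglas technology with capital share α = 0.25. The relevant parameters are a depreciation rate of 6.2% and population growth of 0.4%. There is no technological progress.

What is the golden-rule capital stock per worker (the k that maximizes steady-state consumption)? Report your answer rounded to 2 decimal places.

The golden rule sets f'(k) = n + δ, i.e. α·k^(α−1) = n + δ.
So k^(1−α) = α / (n + δ) = 0.25 / 0.066 = 3.7879.
k_gold = 3.7879^(1/0.75) ≈ 5.9047

k_gold ≈ 5.90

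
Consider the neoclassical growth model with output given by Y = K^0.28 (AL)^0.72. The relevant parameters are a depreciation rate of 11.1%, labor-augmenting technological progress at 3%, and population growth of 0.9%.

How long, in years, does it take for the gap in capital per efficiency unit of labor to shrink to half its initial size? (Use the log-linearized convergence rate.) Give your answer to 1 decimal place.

Near the steady state the convergence rate is λ = (1 − α)(n + g + δ).
λ = (1 − 0.28) × 0.150 = 0.72 × 0.150 = 0.1080
Half-life = ln 2 / λ = 0.6931 / 0.1080 ≈ 6.42 years

half-life ≈ 6.4 years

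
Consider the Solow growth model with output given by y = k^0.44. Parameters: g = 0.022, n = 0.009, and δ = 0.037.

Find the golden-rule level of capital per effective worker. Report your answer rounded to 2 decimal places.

k_gold ≈ 28.06

The golden rule sets f'(k) = n + g + δ, i.e. α·k^(α−1) = n + g + δ.
So k^(1−α) = α / (n + g + δ) = 0.44 / 0.068 = 6.4706.
k_gold = 6.4706^(1/0.56) ≈ 28.0618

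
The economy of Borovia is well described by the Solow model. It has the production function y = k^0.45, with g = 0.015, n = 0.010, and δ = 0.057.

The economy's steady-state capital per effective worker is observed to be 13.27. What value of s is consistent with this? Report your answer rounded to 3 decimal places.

s ≈ 0.340

At the steady state, Δk = 0, so s·k^α = (n + g + δ)·k.
So s / (n + g + δ) = (k*)^(1−α) = 13.27^0.55 = 4.1455.
Therefore s = 4.1455 × (n + g + δ) = 4.1455 × 0.082 = 0.3399.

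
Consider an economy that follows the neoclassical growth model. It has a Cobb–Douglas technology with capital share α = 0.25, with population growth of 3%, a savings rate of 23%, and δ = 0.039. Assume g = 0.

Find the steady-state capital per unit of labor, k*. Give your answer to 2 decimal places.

k* = 4.98

Steady state requires s·f(k) = (n + δ)·k, i.e. s·k^α = (n + δ)·k.
Dividing both sides by k: k^(1−α) = s / (n + δ).
k^0.75 = 0.23 / (0.030 + 0.039) = 0.23 / 0.069 = 3.3333
k* = 3.3333^(1/0.75) ≈ 4.9793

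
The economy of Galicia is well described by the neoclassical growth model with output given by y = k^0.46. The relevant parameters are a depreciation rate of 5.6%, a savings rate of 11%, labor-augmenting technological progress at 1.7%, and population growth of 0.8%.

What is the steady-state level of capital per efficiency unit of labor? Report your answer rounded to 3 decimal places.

k* = 1.762

Steady state requires s·f(k) = (n + g + δ)·k, i.e. s·k^α = (n + g + δ)·k.
Dividing both sides by k: k^(1−α) = s / (n + g + δ).
k^0.54 = 0.11 / (0.008 + 0.017 + 0.056) = 0.11 / 0.081 = 1.3580
k* = 1.3580^(1/0.54) ≈ 1.7624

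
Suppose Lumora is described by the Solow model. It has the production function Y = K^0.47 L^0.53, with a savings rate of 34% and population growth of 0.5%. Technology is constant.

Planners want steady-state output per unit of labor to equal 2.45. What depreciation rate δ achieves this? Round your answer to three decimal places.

δ ≈ 0.119

In steady state, investment equals break-even investment: s·k^α = (n + δ)·k.
Since y* = [s/(n + δ)]^(α/(1−α)), we have s/(n + δ) = (y*)^((1−α)/α) = 2.45^1.1277 = 2.7470.
Therefore n + δ = s / 2.7470 = 0.34 / 2.7470 = 0.1238, so δ = 0.1238 − 0.005 = 0.1188.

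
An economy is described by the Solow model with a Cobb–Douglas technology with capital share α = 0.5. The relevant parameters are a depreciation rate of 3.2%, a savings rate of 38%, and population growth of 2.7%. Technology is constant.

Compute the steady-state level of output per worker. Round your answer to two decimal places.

y* = 6.44

At the steady state, Δk = 0, so s·k^α = (n + δ)·k.
Dividing both sides by k: k^(1−α) = s / (n + δ).
k^0.5 = 0.38 / (0.027 + 0.032) = 0.38 / 0.059 = 6.4407
k* = 6.4407^(1/0.5) ≈ 41.4826
y* = (k*)^α = 41.4826^0.5 ≈ 6.4407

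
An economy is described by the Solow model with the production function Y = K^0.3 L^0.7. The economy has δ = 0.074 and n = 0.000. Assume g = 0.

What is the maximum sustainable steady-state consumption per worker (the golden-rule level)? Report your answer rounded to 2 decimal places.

At the golden rule, f'(k) = n + δ, so α·k^(α−1) = n + δ and k_gold = (α/(n + δ))^(1/(1−α)).
k_gold = (0.3/0.074)^(1/0.7) = 4.0541^1.4286 ≈ 7.3865
c_gold = f(k_gold) − (n + δ)·k_gold = 1.8219 − 0.074×7.3865 ≈ 1.2753

c_gold ≈ 1.28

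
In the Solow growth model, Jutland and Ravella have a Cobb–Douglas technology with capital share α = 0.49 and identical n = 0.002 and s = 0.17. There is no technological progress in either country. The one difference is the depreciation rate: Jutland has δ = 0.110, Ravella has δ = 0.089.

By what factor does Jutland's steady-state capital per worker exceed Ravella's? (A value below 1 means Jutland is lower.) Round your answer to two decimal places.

Steady-state k* = [s/(n + δ)]^(1/(1−α)), so the ratio is [ (s_J/(n + δ)_J) / (s_R/(n + δ)_R) ]^1.9608.
s_J/(n + δ)_J = 0.17/0.112 = 1.5179; s_R/(n + δ)_R = 0.17/0.091 = 1.8681.
Ratio = (1.5179/1.8681)^1.9608 = 0.8125^1.9608 ≈ 0.6656

k*_J / k*_R ≈ 0.67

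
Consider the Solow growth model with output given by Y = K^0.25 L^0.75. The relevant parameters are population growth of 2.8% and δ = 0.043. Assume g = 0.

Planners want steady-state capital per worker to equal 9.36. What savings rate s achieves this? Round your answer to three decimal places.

s ≈ 0.380

Steady state requires s·f(k) = (n + δ)·k, i.e. s·k^α = (n + δ)·k.
So s / (n + δ) = (k*)^(1−α) = 9.36^0.75 = 5.3513.
Therefore s = 5.3513 × (n + δ) = 5.3513 × 0.071 = 0.3799.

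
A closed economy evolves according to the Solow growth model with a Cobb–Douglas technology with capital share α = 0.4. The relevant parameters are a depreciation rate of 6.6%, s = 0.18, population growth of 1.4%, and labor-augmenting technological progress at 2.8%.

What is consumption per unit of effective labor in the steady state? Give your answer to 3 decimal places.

In steady state, investment equals break-even investment: s·k^α = (n + g + δ)·k.
Dividing both sides by k: k^(1−α) = s / (n + g + δ).
k^0.6 = 0.18 / (0.014 + 0.028 + 0.066) = 0.18 / 0.108 = 1.6667
k* = 1.6667^(1/0.6) ≈ 2.3429
y* = (k*)^α = 2.3429^0.4 ≈ 1.4057
c* = (1 − s)·y* = (1 − 0.18) × 1.4057 ≈ 1.1527

c* = 1.153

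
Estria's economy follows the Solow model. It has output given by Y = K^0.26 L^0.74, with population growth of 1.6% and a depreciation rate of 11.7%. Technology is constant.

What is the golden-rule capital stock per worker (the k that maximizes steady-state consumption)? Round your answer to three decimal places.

The golden rule sets f'(k) = n + δ, i.e. α·k^(α−1) = n + δ.
So k^(1−α) = α / (n + δ) = 0.26 / 0.133 = 1.9549.
k_gold = 1.9549^(1/0.74) ≈ 2.4741

k_gold ≈ 2.474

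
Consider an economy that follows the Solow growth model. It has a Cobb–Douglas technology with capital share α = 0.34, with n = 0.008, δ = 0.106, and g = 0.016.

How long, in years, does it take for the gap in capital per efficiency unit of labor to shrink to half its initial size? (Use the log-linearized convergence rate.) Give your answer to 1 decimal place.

half-life ≈ 8.1 years

Near the steady state the convergence rate is λ = (1 − α)(n + g + δ).
λ = (1 − 0.34) × 0.130 = 0.66 × 0.130 = 0.0858
Half-life = ln 2 / λ = 0.6931 / 0.0858 ≈ 8.08 years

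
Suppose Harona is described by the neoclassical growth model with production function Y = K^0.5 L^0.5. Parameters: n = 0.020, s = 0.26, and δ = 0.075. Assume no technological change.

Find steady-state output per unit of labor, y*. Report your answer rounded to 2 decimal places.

At the steady state, Δk = 0, so s·k^α = (n + δ)·k.
Rearranging, k^(1−α) = s / (n + δ).
k^0.5 = 0.26 / (0.020 + 0.075) = 0.26 / 0.095 = 2.7368
k* = 2.7368^(1/0.5) ≈ 7.4901
y* = (k*)^α = 7.4901^0.5 ≈ 2.7368

y* ≈ 2.74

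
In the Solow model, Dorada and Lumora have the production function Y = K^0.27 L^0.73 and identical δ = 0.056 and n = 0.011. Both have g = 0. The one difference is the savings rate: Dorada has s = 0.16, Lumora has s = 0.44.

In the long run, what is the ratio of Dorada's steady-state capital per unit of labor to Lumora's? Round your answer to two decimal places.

k*_D / k*_L ≈ 0.25

Steady-state k* = [s/(n + δ)]^(1/(1−α)), so the ratio is [ (s_D/(n + δ)_D) / (s_L/(n + δ)_L) ]^1.3699.
s_D/(n + δ)_D = 0.16/0.067 = 2.3881; s_L/(n + δ)_L = 0.44/0.067 = 6.5672.
Ratio = (2.3881/6.5672)^1.3699 = 0.3636^1.3699 ≈ 0.2501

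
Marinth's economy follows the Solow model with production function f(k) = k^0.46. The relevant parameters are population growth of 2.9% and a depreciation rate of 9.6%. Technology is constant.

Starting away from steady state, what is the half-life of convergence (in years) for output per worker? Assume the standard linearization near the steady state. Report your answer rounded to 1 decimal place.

Near the steady state the convergence rate is λ = (1 − α)(n + δ).
λ = (1 − 0.46) × 0.125 = 0.54 × 0.125 = 0.0675
Half-life = ln 2 / λ = 0.6931 / 0.0675 ≈ 10.27 years

about 10.3 years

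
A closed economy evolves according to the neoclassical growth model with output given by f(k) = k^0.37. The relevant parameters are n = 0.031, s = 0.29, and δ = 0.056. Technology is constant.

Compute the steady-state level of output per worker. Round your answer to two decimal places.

At the steady state, Δk = 0, so s·k^α = (n + δ)·k.
Dividing both sides by k: k^(1−α) = s / (n + δ).
k^0.63 = 0.29 / (0.031 + 0.056) = 0.29 / 0.087 = 3.3333
k* = 3.3333^(1/0.63) ≈ 6.7602
y* = (k*)^α = 6.7602^0.37 ≈ 2.0281

y* ≈ 2.03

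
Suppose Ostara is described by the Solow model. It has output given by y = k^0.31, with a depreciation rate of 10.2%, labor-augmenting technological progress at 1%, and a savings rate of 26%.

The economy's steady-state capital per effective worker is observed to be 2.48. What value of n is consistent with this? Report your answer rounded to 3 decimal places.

At the steady state, Δk = 0, so s·k^α = (n + g + δ)·k.
So s / (n + g + δ) = (k*)^(1−α) = 2.48^0.69 = 1.8714.
Therefore n + g + δ = s / 1.8714 = 0.26 / 1.8714 = 0.1389, so n = 0.1389 − 0.112 = 0.0269.

n ≈ 0.027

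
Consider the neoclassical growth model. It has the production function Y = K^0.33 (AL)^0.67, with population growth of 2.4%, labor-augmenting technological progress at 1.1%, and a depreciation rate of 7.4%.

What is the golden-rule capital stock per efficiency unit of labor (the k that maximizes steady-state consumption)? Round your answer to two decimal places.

k_gold ≈ 5.22

The golden rule sets f'(k) = n + g + δ, i.e. α·k^(α−1) = n + g + δ.
So k^(1−α) = α / (n + g + δ) = 0.33 / 0.109 = 3.0275.
k_gold = 3.0275^(1/0.67) ≈ 5.2244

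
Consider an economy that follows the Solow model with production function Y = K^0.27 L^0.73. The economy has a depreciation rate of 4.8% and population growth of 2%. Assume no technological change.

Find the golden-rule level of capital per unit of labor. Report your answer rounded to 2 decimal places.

The golden rule sets f'(k) = n + δ, i.e. α·k^(α−1) = n + δ.
So k^(1−α) = α / (n + δ) = 0.27 / 0.068 = 3.9706.
k_gold = 3.9706^(1/0.73) ≈ 6.6123

k_gold ≈ 6.61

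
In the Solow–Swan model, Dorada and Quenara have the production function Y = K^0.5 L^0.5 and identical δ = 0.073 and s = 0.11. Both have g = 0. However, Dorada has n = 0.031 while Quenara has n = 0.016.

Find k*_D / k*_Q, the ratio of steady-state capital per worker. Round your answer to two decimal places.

k*_D / k*_Q ≈ 0.73

Steady-state k* = [s/(n + δ)]^(1/(1−α)), so the ratio is [ (s_D/(n + δ)_D) / (s_Q/(n + δ)_Q) ]^2.
s_D/(n + δ)_D = 0.11/0.104 = 1.0577; s_Q/(n + δ)_Q = 0.11/0.089 = 1.2360.
Ratio = (1.0577/1.2360)^2 = 0.8557^2 ≈ 0.7322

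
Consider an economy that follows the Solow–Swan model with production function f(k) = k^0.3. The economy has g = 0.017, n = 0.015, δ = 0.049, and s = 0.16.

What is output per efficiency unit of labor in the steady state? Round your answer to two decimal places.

y* ≈ 1.34

Steady state requires s·f(k) = (n + g + δ)·k, i.e. s·k^α = (n + g + δ)·k.
Dividing both sides by k: k^(1−α) = s / (n + g + δ).
k^0.7 = 0.16 / (0.015 + 0.017 + 0.049) = 0.16 / 0.081 = 1.9753
k* = 1.9753^(1/0.7) ≈ 2.6444
y* = (k*)^α = 2.6444^0.3 ≈ 1.3387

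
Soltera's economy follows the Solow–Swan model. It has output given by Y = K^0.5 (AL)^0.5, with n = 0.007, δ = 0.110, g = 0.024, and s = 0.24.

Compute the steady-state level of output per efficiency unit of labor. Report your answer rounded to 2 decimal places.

y* = 1.70

Steady state requires s·f(k) = (n + g + δ)·k, i.e. s·k^α = (n + g + δ)·k.
Dividing both sides by k: k^(1−α) = s / (n + g + δ).
k^0.5 = 0.24 / (0.007 + 0.024 + 0.110) = 0.24 / 0.141 = 1.7021
k* = 1.7021^(1/0.5) ≈ 2.8971
y* = (k*)^α = 2.8971^0.5 ≈ 1.7021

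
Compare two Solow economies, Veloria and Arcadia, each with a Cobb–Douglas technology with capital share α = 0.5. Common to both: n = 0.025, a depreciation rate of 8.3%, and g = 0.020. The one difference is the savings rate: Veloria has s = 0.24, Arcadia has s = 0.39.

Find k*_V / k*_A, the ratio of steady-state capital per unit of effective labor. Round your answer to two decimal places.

Steady-state k* = [s/(n + g + δ)]^(1/(1−α)), so the ratio is [ (s_V/(n + g + δ)_V) / (s_A/(n + g + δ)_A) ]^2.
s_V/(n + g + δ)_V = 0.24/0.128 = 1.8750; s_A/(n + g + δ)_A = 0.39/0.128 = 3.0469.
Ratio = (1.8750/3.0469)^2 = 0.6154^2 ≈ 0.3787

k*_V / k*_A ≈ 0.38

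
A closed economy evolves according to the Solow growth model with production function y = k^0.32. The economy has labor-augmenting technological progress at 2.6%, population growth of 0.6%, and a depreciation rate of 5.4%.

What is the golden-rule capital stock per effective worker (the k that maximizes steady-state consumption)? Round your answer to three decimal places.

k_gold ≈ 6.905

The golden rule sets f'(k) = n + g + δ, i.e. α·k^(α−1) = n + g + δ.
So k^(1−α) = α / (n + g + δ) = 0.32 / 0.086 = 3.7209.
k_gold = 3.7209^(1/0.68) ≈ 6.9054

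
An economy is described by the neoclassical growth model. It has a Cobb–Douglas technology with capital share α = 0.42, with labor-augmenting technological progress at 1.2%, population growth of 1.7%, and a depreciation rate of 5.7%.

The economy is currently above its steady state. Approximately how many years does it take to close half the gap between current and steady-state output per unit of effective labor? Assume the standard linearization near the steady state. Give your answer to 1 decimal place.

Near the steady state the convergence rate is λ = (1 − α)(n + g + δ).
λ = (1 − 0.42) × 0.086 = 0.58 × 0.086 = 0.04988
Half-life = ln 2 / λ = 0.6931 / 0.04988 ≈ 13.90 years

about 13.9 years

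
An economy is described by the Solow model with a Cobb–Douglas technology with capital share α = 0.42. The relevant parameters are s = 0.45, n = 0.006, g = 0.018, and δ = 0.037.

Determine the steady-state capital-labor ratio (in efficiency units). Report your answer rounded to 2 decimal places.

Steady state requires s·f(k) = (n + g + δ)·k, i.e. s·k^α = (n + g + δ)·k.
Rearranging, k^(1−α) = s / (n + g + δ).
k^0.58 = 0.45 / (0.006 + 0.018 + 0.037) = 0.45 / 0.061 = 7.3770
k* = 7.3770^(1/0.58) ≈ 31.3577

k* ≈ 31.36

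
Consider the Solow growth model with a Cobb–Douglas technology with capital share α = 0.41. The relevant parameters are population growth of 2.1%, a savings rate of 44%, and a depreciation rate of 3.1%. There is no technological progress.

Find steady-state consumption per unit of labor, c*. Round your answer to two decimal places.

Steady state requires s·f(k) = (n + δ)·k, i.e. s·k^α = (n + δ)·k.
Dividing both sides by k: k^(1−α) = s / (n + δ).
k^0.59 = 0.44 / (0.021 + 0.031) = 0.44 / 0.052 = 8.4615
k* = 8.4615^(1/0.59) ≈ 37.3203
y* = (k*)^α = 37.3203^0.41 ≈ 4.4106
c* = (1 − s)·y* = (1 − 0.44) × 4.4106 ≈ 2.4699

c* = 2.47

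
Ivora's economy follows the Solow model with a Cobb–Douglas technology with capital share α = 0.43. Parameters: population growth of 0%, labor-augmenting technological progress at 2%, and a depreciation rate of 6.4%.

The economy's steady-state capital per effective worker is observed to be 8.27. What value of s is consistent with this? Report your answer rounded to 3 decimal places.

s ≈ 0.280

At the steady state, Δk = 0, so s·k^α = (n + g + δ)·k.
So s / (n + g + δ) = (k*)^(1−α) = 8.27^0.57 = 3.3341.
Therefore s = 3.3341 × (n + g + δ) = 3.3341 × 0.084 = 0.2801.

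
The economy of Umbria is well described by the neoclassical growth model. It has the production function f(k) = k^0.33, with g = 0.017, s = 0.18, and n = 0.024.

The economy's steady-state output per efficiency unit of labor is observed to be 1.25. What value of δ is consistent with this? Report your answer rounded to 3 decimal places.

In steady state, investment equals break-even investment: s·k^α = (n + g + δ)·k.
Since y* = [s/(n + g + δ)]^(α/(1−α)), we have s/(n + g + δ) = (y*)^((1−α)/α) = 1.25^2.0303 = 1.5731.
Therefore n + g + δ = s / 1.5731 = 0.18 / 1.5731 = 0.1144, so δ = 0.1144 − 0.041 = 0.0734.

δ ≈ 0.073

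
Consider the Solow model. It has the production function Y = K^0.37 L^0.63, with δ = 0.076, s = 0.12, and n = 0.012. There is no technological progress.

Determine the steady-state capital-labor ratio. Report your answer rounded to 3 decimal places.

At the steady state, Δk = 0, so s·k^α = (n + δ)·k.
Rearranging, k^(1−α) = s / (n + δ).
k^0.63 = 0.12 / (0.012 + 0.076) = 0.12 / 0.088 = 1.3636
k* = 1.3636^(1/0.63) ≈ 1.6360

k* = 1.636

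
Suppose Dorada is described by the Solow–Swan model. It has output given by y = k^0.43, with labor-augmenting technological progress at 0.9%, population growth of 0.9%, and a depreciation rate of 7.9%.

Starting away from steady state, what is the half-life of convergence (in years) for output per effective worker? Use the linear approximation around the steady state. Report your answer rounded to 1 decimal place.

t_½ ≈ 12.5 years

Near the steady state the convergence rate is λ = (1 − α)(n + g + δ).
λ = (1 − 0.43) × 0.097 = 0.57 × 0.097 = 0.05529
Half-life = ln 2 / λ = 0.6931 / 0.05529 ≈ 12.54 years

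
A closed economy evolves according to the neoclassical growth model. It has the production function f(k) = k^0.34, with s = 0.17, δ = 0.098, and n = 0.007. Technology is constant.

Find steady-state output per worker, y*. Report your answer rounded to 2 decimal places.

y* = 1.28

At the steady state, Δk = 0, so s·k^α = (n + δ)·k.
Dividing both sides by k: k^(1−α) = s / (n + δ).
k^0.66 = 0.17 / (0.007 + 0.098) = 0.17 / 0.105 = 1.6190
k* = 1.6190^(1/0.66) ≈ 2.0751
y* = (k*)^α = 2.0751^0.34 ≈ 1.2817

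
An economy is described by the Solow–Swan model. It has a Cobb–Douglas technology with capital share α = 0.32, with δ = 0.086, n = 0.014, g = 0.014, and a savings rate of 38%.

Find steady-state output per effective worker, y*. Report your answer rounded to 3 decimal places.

y* ≈ 1.762

In steady state, investment equals break-even investment: s·k^α = (n + g + δ)·k.
Rearranging, k^(1−α) = s / (n + g + δ).
k^0.68 = 0.38 / (0.014 + 0.014 + 0.086) = 0.38 / 0.114 = 3.3333
k* = 3.3333^(1/0.68) ≈ 5.8740
y* = (k*)^α = 5.8740^0.32 ≈ 1.7622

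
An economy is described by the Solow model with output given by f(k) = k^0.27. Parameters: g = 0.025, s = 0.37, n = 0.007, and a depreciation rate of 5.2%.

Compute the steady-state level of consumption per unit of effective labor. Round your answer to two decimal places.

c* ≈ 1.09

At the steady state, Δk = 0, so s·k^α = (n + g + δ)·k.
Dividing both sides by k: k^(1−α) = s / (n + g + δ).
k^0.73 = 0.37 / (0.007 + 0.025 + 0.052) = 0.37 / 0.084 = 4.4048
k* = 4.4048^(1/0.73) ≈ 7.6224
y* = (k*)^α = 7.6224^0.27 ≈ 1.7305
c* = (1 − s)·y* = (1 − 0.37) × 1.7305 ≈ 1.0902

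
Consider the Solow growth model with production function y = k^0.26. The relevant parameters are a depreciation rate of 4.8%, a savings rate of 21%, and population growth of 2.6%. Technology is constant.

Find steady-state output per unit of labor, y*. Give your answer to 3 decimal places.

y* ≈ 1.443

At the steady state, Δk = 0, so s·k^α = (n + δ)·k.
Rearranging, k^(1−α) = s / (n + δ).
k^0.74 = 0.21 / (0.026 + 0.048) = 0.21 / 0.074 = 2.8378
k* = 2.8378^(1/0.74) ≈ 4.0939
y* = (k*)^α = 4.0939^0.26 ≈ 1.4426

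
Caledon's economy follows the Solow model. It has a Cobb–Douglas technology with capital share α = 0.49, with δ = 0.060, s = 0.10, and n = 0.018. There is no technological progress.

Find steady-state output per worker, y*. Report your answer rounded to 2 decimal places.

y* ≈ 1.27

In steady state, investment equals break-even investment: s·k^α = (n + δ)·k.
Dividing both sides by k: k^(1−α) = s / (n + δ).
k^0.51 = 0.10 / (0.018 + 0.060) = 0.10 / 0.078 = 1.2821
k* = 1.2821^(1/0.51) ≈ 1.6278
y* = (k*)^α = 1.6278^0.49 ≈ 1.2697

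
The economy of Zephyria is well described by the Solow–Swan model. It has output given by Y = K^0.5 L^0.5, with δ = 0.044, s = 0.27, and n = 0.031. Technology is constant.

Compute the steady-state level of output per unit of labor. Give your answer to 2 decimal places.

y* ≈ 3.60

Steady state requires s·f(k) = (n + δ)·k, i.e. s·k^α = (n + δ)·k.
Rearranging, k^(1−α) = s / (n + δ).
k^0.5 = 0.27 / (0.031 + 0.044) = 0.27 / 0.075 = 3.6000
k* = 3.6000^(1/0.5) ≈ 12.9600
y* = (k*)^α = 12.9600^0.5 ≈ 3.6000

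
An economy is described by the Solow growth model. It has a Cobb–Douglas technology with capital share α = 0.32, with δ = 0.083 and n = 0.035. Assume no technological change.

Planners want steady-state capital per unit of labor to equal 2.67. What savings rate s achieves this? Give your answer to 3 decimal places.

In steady state, investment equals break-even investment: s·k^α = (n + δ)·k.
So s / (n + δ) = (k*)^(1−α) = 2.67^0.68 = 1.9500.
Therefore s = 1.9500 × (n + δ) = 1.9500 × 0.118 = 0.2301.

s ≈ 0.230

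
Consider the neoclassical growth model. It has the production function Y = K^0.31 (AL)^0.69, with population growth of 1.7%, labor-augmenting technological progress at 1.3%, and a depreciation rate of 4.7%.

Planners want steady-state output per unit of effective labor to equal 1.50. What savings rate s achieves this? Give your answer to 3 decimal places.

Steady state requires s·f(k) = (n + g + δ)·k, i.e. s·k^α = (n + g + δ)·k.
Since y* = [s/(n + g + δ)]^(α/(1−α)), we have s/(n + g + δ) = (y*)^((1−α)/α) = 1.50^2.2258 = 2.4657.
Therefore s = 2.4657 × (n + g + δ) = 2.4657 × 0.077 = 0.1899.

s ≈ 0.190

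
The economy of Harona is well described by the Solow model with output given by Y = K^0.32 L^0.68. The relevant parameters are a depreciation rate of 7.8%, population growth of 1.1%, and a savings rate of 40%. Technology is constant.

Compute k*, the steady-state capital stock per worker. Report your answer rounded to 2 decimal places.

In steady state, investment equals break-even investment: s·k^α = (n + δ)·k.
Dividing both sides by k: k^(1−α) = s / (n + δ).
k^0.68 = 0.40 / (0.011 + 0.078) = 0.40 / 0.089 = 4.4944
k* = 4.4944^(1/0.68) ≈ 9.1161

k* = 9.12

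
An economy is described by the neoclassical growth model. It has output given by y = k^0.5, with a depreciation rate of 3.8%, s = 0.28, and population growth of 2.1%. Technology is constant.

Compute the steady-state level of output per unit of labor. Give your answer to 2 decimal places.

In steady state, investment equals break-even investment: s·k^α = (n + δ)·k.
Rearranging, k^(1−α) = s / (n + δ).
k^0.5 = 0.28 / (0.021 + 0.038) = 0.28 / 0.059 = 4.7458
k* = 4.7458^(1/0.5) ≈ 22.5226
y* = (k*)^α = 22.5226^0.5 ≈ 4.7458

y* = 4.75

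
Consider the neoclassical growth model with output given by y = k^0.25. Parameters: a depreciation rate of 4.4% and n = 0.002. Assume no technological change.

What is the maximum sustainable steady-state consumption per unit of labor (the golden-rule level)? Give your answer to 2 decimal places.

c_gold ≈ 1.32

At the golden rule, f'(k) = n + δ, so α·k^(α−1) = n + δ and k_gold = (α/(n + δ))^(1/(1−α)).
k_gold = (0.25/0.046)^(1/0.75) = 5.4348^1.3333 ≈ 9.5548
c_gold = f(k_gold) − (n + δ)·k_gold = 1.7581 − 0.046×9.5548 ≈ 1.3186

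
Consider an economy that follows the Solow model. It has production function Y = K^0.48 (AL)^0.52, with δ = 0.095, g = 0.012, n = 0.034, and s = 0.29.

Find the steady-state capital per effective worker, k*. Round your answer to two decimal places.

k* = 4.00

Steady state requires s·f(k) = (n + g + δ)·k, i.e. s·k^α = (n + g + δ)·k.
Rearranging, k^(1−α) = s / (n + g + δ).
k^0.52 = 0.29 / (0.034 + 0.012 + 0.095) = 0.29 / 0.141 = 2.0567
k* = 2.0567^(1/0.52) ≈ 4.0018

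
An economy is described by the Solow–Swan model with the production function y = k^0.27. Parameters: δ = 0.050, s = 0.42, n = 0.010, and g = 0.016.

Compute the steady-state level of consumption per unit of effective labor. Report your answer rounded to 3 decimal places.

c* ≈ 1.092

At the steady state, Δk = 0, so s·k^α = (n + g + δ)·k.
Rearranging, k^(1−α) = s / (n + g + δ).
k^0.73 = 0.42 / (0.010 + 0.016 + 0.050) = 0.42 / 0.076 = 5.5263
k* = 5.5263^(1/0.73) ≈ 10.4000
y* = (k*)^α = 10.4000^0.27 ≈ 1.8819
c* = (1 − s)·y* = (1 − 0.42) × 1.8819 ≈ 1.0915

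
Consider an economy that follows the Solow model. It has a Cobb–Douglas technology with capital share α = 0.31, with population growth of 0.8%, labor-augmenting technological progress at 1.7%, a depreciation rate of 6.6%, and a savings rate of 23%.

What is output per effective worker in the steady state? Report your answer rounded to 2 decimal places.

y* ≈ 1.52

Steady state requires s·f(k) = (n + g + δ)·k, i.e. s·k^α = (n + g + δ)·k.
Rearranging, k^(1−α) = s / (n + g + δ).
k^0.69 = 0.23 / (0.008 + 0.017 + 0.066) = 0.23 / 0.091 = 2.5275
k* = 2.5275^(1/0.69) ≈ 3.8336
y* = (k*)^α = 3.8336^0.31 ≈ 1.5168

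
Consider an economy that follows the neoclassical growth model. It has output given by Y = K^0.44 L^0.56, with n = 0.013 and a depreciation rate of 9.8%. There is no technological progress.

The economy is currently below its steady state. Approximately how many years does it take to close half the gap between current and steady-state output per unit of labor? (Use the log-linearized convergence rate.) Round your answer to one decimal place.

Near the steady state the convergence rate is λ = (1 − α)(n + δ).
λ = (1 − 0.44) × 0.111 = 0.56 × 0.111 = 0.06216
Half-life = ln 2 / λ = 0.6931 / 0.06216 ≈ 11.15 years

t_½ ≈ 11.2 years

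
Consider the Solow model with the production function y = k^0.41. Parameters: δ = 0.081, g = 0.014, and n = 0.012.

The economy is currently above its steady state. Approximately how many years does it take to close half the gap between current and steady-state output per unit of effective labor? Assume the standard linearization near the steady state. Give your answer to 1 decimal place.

Near the steady state the convergence rate is λ = (1 − α)(n + g + δ).
λ = (1 − 0.41) × 0.107 = 0.59 × 0.107 = 0.06313
Half-life = ln 2 / λ = 0.6931 / 0.06313 ≈ 10.98 years

t_½ ≈ 11.0 years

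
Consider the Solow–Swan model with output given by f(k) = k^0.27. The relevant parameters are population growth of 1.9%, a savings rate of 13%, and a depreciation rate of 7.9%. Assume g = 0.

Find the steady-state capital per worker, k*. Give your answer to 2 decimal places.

In steady state, investment equals break-even investment: s·k^α = (n + δ)·k.
Dividing both sides by k: k^(1−α) = s / (n + δ).
k^0.73 = 0.13 / (0.019 + 0.079) = 0.13 / 0.098 = 1.3265
k* = 1.3265^(1/0.73) ≈ 1.4726

k* ≈ 1.47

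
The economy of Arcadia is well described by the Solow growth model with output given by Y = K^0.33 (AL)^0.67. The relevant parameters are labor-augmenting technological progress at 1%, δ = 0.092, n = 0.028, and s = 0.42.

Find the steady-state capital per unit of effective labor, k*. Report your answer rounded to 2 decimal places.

k* = 5.76

In steady state, investment equals break-even investment: s·k^α = (n + g + δ)·k.
Dividing both sides by k: k^(1−α) = s / (n + g + δ).
k^0.67 = 0.42 / (0.028 + 0.010 + 0.092) = 0.42 / 0.130 = 3.2308
k* = 3.2308^(1/0.67) ≈ 5.7566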